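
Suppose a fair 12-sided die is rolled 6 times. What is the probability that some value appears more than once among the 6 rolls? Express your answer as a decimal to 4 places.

P(all 6 different) = 12/12 · 11/12 · ··· · 7/12 ≈ 0.2228.
P(at least two equal) = 1 − 0.2228 = 0.7772.

0.7772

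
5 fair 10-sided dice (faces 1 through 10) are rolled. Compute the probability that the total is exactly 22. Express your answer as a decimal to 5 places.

0.04335

There are 10^5 = 100000 equally likely outcomes.
The number of ordered 5-tuples from {1,…,10} summing to 22 is 4335.
P(sum = 22) = 4335/100000 = 867/20000 ≈ 0.04335.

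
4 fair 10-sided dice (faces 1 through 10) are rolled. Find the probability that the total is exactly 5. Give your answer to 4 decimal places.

0.0004

There are 10^4 = 10000 equally likely outcomes.
The number of ordered 4-tuples from {1,…,10} summing to 5 is 4.
P(sum = 5) = 4/10000 = 1/2500 ≈ 0.0004.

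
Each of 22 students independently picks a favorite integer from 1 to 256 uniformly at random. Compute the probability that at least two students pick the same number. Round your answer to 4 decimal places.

0.6049

It's easier to compute the probability that all 22 are distinct.
P(all distinct) = 256/256 · 255/256 · ··· · 235/256 ≈ 0.3951.
So the probability of at least one match is 1 − 0.3951 = 0.6049.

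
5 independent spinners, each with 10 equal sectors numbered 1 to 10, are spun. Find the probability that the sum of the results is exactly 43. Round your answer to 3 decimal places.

0.003

There are 10^5 = 100000 equally likely outcomes.
The number of ordered 5-tuples from {1,…,10} summing to 43 is 330.
P(sum = 43) = 330/100000 = 33/10000 ≈ 0.003.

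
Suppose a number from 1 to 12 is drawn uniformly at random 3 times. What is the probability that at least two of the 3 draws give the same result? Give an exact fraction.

P(all 3 different) = 12/12 · 11/12 · ··· · 10/12 = 55/72.
P(at least two equal) = 1 − 55/72 = 17/72.

17/72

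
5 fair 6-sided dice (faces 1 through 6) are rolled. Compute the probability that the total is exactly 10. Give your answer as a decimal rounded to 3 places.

There are 6^5 = 7776 equally likely outcomes.
The number of ordered 5-tuples from {1,…,6} summing to 10 is 126.
P(sum = 10) = 126/7776 = 7/432 ≈ 0.016.

0.016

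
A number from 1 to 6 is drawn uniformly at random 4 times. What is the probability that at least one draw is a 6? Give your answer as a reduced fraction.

P(no draw is a 6) = (5/6)^4 = 625/1296.
P(at least one) = 1 − 625/1296 = 671/1296.

671/1296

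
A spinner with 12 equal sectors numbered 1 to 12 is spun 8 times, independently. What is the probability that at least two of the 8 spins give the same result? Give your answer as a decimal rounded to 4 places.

0.9536

P(all 8 different) = 12/12 · 11/12 · ··· · 5/12 ≈ 0.0464.
P(at least two equal) = 1 − 0.0464 = 0.9536.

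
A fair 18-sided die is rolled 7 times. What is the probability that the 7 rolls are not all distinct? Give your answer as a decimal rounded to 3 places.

0.738

P(all 7 different) = 18/18 · 17/18 · ··· · 12/18 ≈ 0.262.
P(at least two equal) = 1 − 0.262 = 0.738.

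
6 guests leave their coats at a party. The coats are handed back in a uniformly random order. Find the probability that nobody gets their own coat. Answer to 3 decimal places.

This is the derangement probability: permutations of 6 with no fixed point.
D(6) = 6! · (1 − 1/1! + 1/2! − ··· + (−1)^6/6!) = 265.
P = 265/720 = 53/144 ≈ 0.368.

0.368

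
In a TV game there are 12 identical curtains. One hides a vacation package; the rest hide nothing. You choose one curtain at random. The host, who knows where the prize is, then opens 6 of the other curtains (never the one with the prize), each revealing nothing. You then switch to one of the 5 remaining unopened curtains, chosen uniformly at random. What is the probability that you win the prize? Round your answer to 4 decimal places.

0.1833

Your original curtain holds the prize with probability 1/12, so the other 11 collectively hold it with probability 11/12.
The host can always find 6 empty curtains to open, so the reveals don't change that 11/12; it is now spread over the 5 remaining unopened curtains.
P(win by switching) = (11/12) · (1/5) = 11/60 ≈ 0.1833.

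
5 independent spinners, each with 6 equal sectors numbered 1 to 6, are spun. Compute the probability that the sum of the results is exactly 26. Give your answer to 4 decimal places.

There are 6^5 = 7776 equally likely outcomes.
The number of ordered 5-tuples from {1,…,6} summing to 26 is 70.
P(sum = 26) = 70/7776 = 35/3888 ≈ 0.0090.

0.0090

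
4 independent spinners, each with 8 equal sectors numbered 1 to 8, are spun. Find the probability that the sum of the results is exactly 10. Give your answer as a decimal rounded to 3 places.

There are 8^4 = 4096 equally likely outcomes.
The number of ordered 4-tuples from {1,…,8} summing to 10 is 84.
P(sum = 10) = 84/4096 = 21/1024 ≈ 0.021.

0.021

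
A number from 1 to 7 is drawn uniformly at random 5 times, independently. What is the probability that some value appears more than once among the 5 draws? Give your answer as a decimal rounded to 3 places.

P(all 5 different) = 7/7 · 6/7 · ··· · 3/7 ≈ 0.150.
P(at least two equal) = 1 − 0.150 = 0.850.

0.850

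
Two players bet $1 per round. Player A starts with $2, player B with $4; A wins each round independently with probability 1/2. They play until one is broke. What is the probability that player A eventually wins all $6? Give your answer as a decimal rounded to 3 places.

0.333

With a fair step, P(i) = ½P(i−1) + ½P(i+1) with P(0)=0, P(6)=1 has the linear solution P(i) = i/6.
P(2) = 2/6 = 1/3 ≈ 0.333.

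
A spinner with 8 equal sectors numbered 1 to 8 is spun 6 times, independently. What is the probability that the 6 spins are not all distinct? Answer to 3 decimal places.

P(all 6 different) = 8/8 · 7/8 · ··· · 3/8 ≈ 0.077.
P(at least two equal) = 1 − 0.077 = 0.923.

0.923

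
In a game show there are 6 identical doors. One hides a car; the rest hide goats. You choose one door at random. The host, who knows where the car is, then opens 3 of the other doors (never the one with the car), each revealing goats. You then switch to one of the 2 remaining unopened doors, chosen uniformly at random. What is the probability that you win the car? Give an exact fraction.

5/12

Your original door holds the car with probability 1/6, so the other 5 collectively hold it with probability 5/6.
The host can always find 3 empty doors to open, so the reveals don't change that 5/6; it is now spread over the 2 remaining unopened doors.
P(win by switching) = (5/6) · (1/2) = 5/12.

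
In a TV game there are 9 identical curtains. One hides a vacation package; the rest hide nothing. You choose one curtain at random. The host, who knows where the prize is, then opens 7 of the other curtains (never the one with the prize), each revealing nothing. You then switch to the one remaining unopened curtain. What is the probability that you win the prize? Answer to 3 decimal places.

0.889

Your original curtain holds the prize with probability 1/9, so the other 8 collectively hold it with probability 8/9.
The host can always find 7 empty curtains to open, so the reveals don't change that 8/9; it is now spread over the 1 remaining unopened curtain.
P(win by switching) = (8/9) · (1/1) = 8/9 ≈ 0.889.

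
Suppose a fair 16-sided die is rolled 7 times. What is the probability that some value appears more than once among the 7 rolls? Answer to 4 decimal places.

P(all 7 different) = 16/16 · 15/16 · ··· · 10/16 ≈ 0.2148.
P(at least two equal) = 1 − 0.2148 = 0.7852.

0.7852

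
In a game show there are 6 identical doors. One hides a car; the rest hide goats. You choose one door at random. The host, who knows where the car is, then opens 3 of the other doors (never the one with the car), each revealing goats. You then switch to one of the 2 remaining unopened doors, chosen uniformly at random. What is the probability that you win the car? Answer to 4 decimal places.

0.4167

Your original door holds the car with probability 1/6, so the other 5 collectively hold it with probability 5/6.
The host can always find 3 empty doors to open, so the reveals don't change that 5/6; it is now spread over the 2 remaining unopened doors.
P(win by switching) = (5/6) · (1/2) = 5/12 ≈ 0.4167.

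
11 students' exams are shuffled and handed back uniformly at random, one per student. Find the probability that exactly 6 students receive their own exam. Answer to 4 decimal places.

Choose which 6 of the 11 are fixed: C(11,6) = 462 ways.
The remaining 5 must have no fixed point: D(5) = 44.
P = 462·44/39916800 = 11/21600 ≈ 0.0005.

0.0005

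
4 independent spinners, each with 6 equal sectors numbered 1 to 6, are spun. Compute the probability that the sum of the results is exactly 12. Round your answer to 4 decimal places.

0.0965

There are 6^4 = 1296 equally likely outcomes.
The number of ordered 4-tuples from {1,…,6} summing to 12 is 125.
P(sum = 12) = 125/1296 ≈ 0.0965.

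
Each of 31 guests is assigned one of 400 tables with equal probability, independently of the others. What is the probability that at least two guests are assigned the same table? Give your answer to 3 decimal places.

0.697

It's easier to compute the probability that all 31 are distinct.
P(all distinct) = 400/400 · 399/400 · ··· · 370/400 ≈ 0.303.
So the probability of at least one match is 1 − 0.303 = 0.697.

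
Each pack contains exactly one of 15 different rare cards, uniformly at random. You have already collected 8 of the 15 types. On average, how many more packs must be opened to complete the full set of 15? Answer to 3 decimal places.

38.893

Starting from 8 distinct types, each trial gives a new one with probability (15−i)/15 when i types are held, so the wait for the next new type is 15/(15−i).
E = 15/7 + 15/6 + 15/5 + 15/4 + 15/3 + 15/2 + 15/1 = 1089/28 ≈ 38.893.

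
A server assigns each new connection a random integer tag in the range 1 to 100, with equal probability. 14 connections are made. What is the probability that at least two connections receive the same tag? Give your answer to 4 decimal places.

0.6148

It's easier to compute the probability that all 14 are distinct.
P(all distinct) = 100/100 · 99/100 · ··· · 87/100 ≈ 0.3852.
So the probability of at least one match is 1 − 0.3852 = 0.6148.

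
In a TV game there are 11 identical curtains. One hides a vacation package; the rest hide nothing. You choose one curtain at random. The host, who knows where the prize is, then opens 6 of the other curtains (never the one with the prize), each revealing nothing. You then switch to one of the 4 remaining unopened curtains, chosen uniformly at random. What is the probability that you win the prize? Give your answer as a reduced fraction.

5/22

Your original curtain holds the prize with probability 1/11, so the other 10 collectively hold it with probability 10/11.
The host can always find 6 empty curtains to open, so the reveals don't change that 10/11; it is now spread over the 4 remaining unopened curtains.
P(win by switching) = (10/11) · (1/4) = 5/22.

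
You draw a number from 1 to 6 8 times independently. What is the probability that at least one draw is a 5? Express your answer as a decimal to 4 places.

P(no draw is a 5) = (5/6)^8 ≈ 0.2326.
P(at least one) = 1 − 0.2326 = 0.7674.

0.7674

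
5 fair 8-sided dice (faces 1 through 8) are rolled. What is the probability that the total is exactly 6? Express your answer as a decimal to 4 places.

There are 8^5 = 32768 equally likely outcomes.
The number of ordered 5-tuples from {1,…,8} summing to 6 is 5.
P(sum = 6) = 5/32768 ≈ 0.0002.

0.0002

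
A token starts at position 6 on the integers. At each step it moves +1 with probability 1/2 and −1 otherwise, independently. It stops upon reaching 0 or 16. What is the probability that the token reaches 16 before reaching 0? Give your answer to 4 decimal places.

With a fair step, P(i) = ½P(i−1) + ½P(i+1) with P(0)=0, P(16)=1 has the linear solution P(i) = i/16.
P(6) = 6/16 = 3/8 ≈ 0.3750.

0.3750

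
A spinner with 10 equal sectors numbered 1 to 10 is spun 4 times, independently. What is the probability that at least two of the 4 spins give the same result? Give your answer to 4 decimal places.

P(all 4 different) = 10/10 · 9/10 · ··· · 7/10 ≈ 0.5040.
P(at least two equal) = 1 − 0.5040 = 0.4960.

0.4960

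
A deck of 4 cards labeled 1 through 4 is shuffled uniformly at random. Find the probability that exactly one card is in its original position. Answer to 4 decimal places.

0.3333

Choose which one is fixed: C(4,1) = 4 ways.
The remaining 3 must have no fixed point: D(3) = 2.
P = 4·2/24 = 1/3 ≈ 0.3333.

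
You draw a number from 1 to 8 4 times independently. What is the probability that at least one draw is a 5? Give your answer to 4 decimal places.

P(no draw is a 5) = (7/8)^4 ≈ 0.5862.
P(at least one) = 1 − 0.5862 = 0.4138.

0.4138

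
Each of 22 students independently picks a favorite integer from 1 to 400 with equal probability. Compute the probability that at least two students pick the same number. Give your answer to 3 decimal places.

0.445

It's easier to compute the probability that all 22 are distinct.
P(all distinct) = 400/400 · 399/400 · ··· · 379/400 ≈ 0.555.
So the probability of at least one match is 1 − 0.555 = 0.445.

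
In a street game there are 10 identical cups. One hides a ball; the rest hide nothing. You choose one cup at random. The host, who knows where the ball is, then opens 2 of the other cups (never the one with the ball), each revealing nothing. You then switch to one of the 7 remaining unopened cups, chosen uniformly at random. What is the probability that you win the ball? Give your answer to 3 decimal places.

Your original cup holds the ball with probability 1/10, so the other 9 collectively hold it with probability 9/10.
The host can always find 2 empty cups to open, so the reveals don't change that 9/10; it is now spread over the 7 remaining unopened cups.
P(win by switching) = (9/10) · (1/7) = 9/70 ≈ 0.129.

0.129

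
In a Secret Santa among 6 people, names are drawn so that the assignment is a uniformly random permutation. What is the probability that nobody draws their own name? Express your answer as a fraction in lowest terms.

53/144

This is the derangement probability: permutations of 6 with no fixed point.
D(6) = 6! · (1 − 1/1! + 1/2! − ··· + (−1)^6/6!) = 265.
P = 265/720 = 53/144.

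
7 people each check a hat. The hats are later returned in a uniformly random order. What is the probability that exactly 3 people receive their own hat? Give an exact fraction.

1/16

Choose which 3 of the 7 are fixed: C(7,3) = 35 ways.
The remaining 4 must have no fixed point: D(4) = 9.
P = 35·9/5040 = 1/16.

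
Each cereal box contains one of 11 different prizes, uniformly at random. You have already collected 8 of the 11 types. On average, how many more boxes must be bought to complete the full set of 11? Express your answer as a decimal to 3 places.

Starting from 8 distinct types, each trial gives a new one with probability (11−i)/11 when i types are held, so the wait for the next new type is 11/(11−i).
E = 11/3 + 11/2 + 11/1 = 121/6 ≈ 20.167.

20.167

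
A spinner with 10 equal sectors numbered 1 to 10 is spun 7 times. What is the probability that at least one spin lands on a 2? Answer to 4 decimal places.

0.5217

P(no spin lands on a 2) = (9/10)^7 ≈ 0.4783.
P(at least one) = 1 − 0.4783 = 0.5217.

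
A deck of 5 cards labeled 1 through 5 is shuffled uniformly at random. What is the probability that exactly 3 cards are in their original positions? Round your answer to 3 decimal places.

Choose which 3 of the 5 are fixed: C(5,3) = 10 ways.
The remaining 2 must have no fixed point: D(2) = 1.
P = 10·1/120 = 1/12 ≈ 0.083.

0.083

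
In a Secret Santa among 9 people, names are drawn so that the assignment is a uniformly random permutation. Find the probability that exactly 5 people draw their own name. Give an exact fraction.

Choose which 5 of the 9 are fixed: C(9,5) = 126 ways.
The remaining 4 must have no fixed point: D(4) = 9.
P = 126·9/362880 = 1/320.

1/320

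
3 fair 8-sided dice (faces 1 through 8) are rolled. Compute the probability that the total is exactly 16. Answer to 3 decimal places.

There are 8^3 = 512 equally likely outcomes.
The number of ordered 3-tuples from {1,…,8} summing to 16 is 42.
P(sum = 16) = 42/512 = 21/256 ≈ 0.082.

0.082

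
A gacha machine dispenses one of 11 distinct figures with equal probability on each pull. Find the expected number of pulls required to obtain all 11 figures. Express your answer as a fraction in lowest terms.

After i distinct types are collected, each trial gives a new one with probability (11−i)/11, so the expected wait for the next new type is 11/(11−i).
E = 11/11 + 11/10 + 11/9 + 11/8 + 11/7 + 11/6 + 11/5 + 11/4 + 11/3 + 11/2 + 11/1 = 83711/2520.

83711/2520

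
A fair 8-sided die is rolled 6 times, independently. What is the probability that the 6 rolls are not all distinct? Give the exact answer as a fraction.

P(all 6 different) = 8/8 · 7/8 · ··· · 3/8 = 315/4096.
P(at least two equal) = 1 − 315/4096 = 3781/4096.

3781/4096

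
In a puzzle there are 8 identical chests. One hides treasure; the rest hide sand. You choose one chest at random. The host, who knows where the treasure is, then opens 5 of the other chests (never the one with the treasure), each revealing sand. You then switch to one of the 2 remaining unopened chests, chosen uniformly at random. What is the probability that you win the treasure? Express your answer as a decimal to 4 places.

0.4375

Your original chest holds the treasure with probability 1/8, so the other 7 collectively hold it with probability 7/8.
The host can always find 5 empty chests to open, so the reveals don't change that 7/8; it is now spread over the 2 remaining unopened chests.
P(win by switching) = (7/8) · (1/2) = 7/16 ≈ 0.4375.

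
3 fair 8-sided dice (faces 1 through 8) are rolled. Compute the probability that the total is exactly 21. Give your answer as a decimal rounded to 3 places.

0.020

There are 8^3 = 512 equally likely outcomes.
The number of ordered 3-tuples from {1,…,8} summing to 21 is 10.
P(sum = 21) = 10/512 = 5/256 ≈ 0.020.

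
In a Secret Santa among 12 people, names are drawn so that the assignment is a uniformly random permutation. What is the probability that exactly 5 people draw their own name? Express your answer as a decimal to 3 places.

0.003

Choose which 5 of the 12 are fixed: C(12,5) = 792 ways.
The remaining 7 must have no fixed point: D(7) = 1854.
P = 792·1854/479001600 = 103/33600 ≈ 0.003.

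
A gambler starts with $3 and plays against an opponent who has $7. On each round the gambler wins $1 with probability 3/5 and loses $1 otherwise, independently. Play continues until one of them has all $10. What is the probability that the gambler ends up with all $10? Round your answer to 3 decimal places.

0.716

Let r = q/p = (2/5)/(3/5) = 2/3. The recurrence P(i) = p·P(i+1) + q·P(i−1) with P(0)=0, P(10)=1 gives P(i) = (1 − r^i)/(1 − r^10).
P(3) = (1 − (2/3)^3) / (1 − (2/3)^10) = 41553/58025 ≈ 0.716.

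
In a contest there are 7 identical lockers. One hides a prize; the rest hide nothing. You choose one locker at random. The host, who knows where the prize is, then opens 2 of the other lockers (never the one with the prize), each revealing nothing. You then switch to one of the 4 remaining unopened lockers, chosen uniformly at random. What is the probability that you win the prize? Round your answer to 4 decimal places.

0.2143

Your original locker holds the prize with probability 1/7, so the other 6 collectively hold it with probability 6/7.
The host can always find 2 empty lockers to open, so the reveals don't change that 6/7; it is now spread over the 4 remaining unopened lockers.
P(win by switching) = (6/7) · (1/4) = 3/14 ≈ 0.2143.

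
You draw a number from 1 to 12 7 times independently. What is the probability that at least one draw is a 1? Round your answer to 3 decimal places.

P(no draw is a 1) = (11/12)^7 ≈ 0.544.
P(at least one) = 1 − 0.544 = 0.456.

0.456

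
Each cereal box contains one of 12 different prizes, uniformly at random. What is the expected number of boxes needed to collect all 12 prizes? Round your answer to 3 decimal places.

After i distinct types are collected, each trial gives a new one with probability (12−i)/12, so the expected wait for the next new type is 12/(12−i).
E = 12/12 + 12/11 + 12/10 + 12/9 + 12/8 + 12/7 + 12/6 + 12/5 + 12/4 + 12/3 + 12/2 + 12/1 = 86021/2310 ≈ 37.239.

37.239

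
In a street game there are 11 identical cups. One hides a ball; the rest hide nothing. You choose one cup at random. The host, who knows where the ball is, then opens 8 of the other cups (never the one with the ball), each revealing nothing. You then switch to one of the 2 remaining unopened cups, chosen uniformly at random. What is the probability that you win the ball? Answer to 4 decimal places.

Your original cup holds the ball with probability 1/11, so the other 10 collectively hold it with probability 10/11.
The host can always find 8 empty cups to open, so the reveals don't change that 10/11; it is now spread over the 2 remaining unopened cups.
P(win by switching) = (10/11) · (1/2) = 5/11 ≈ 0.4545.

0.4545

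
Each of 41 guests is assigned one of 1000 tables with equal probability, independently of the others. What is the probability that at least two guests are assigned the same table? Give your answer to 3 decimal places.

0.565

It's easier to compute the probability that all 41 are distinct.
P(all distinct) = 1000/1000 · 999/1000 · ··· · 960/1000 ≈ 0.435.
So the probability of at least one match is 1 − 0.435 = 0.565.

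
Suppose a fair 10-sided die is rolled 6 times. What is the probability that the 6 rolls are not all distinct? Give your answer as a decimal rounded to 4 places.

P(all 6 different) = 10/10 · 9/10 · ··· · 5/10 ≈ 0.1512.
P(at least two equal) = 1 − 0.1512 = 0.8488.

0.8488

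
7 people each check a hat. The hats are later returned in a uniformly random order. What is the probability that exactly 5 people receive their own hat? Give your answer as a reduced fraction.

1/240

Choose which 5 of the 7 are fixed: C(7,5) = 21 ways.
The remaining 2 must have no fixed point: D(2) = 1.
P = 21·1/5040 = 1/240.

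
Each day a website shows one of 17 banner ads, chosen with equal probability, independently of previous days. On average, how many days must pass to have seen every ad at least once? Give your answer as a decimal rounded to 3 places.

58.472

After i distinct types are collected, each trial gives a new one with probability (17−i)/17, so the expected wait for the next new type is 17/(17−i).
E = 17/17 + 17/16 + 17/15 + 17/14 + 17/13 + 17/12 + 17/11 + 17/10 + 17/9 + 17/8 + 17/7 + 17/6 + 17/5 + 17/4 + 17/3 + 17/2 + 17/1 = 42142223/720720 ≈ 58.472.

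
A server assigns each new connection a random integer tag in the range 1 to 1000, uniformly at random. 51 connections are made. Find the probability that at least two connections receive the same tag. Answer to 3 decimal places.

0.727

It's easier to compute the probability that all 51 are distinct.
P(all distinct) = 1000/1000 · 999/1000 · ··· · 950/1000 ≈ 0.273.
So the probability of at least one match is 1 − 0.273 = 0.727.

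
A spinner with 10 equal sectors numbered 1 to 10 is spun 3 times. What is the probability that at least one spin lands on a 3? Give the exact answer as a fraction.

271/1000

P(no spin lands on a 3) = (9/10)^3 = 729/1000.
P(at least one) = 1 − 729/1000 = 271/1000.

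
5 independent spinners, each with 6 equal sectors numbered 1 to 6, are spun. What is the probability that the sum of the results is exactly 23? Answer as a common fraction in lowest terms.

305/7776

There are 6^5 = 7776 equally likely outcomes.
The number of ordered 5-tuples from {1,…,6} summing to 23 is 305.
P(sum = 23) = 305/7776.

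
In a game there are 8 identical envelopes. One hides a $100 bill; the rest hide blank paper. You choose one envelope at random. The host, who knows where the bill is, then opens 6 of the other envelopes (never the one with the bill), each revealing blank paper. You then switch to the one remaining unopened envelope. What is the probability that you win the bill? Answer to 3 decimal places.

Your original envelope holds the bill with probability 1/8, so the other 7 collectively hold it with probability 7/8.
The host can always find 6 empty envelopes to open, so the reveals don't change that 7/8; it is now spread over the 1 remaining unopened envelope.
P(win by switching) = (7/8) · (1/1) = 7/8 ≈ 0.875.

0.875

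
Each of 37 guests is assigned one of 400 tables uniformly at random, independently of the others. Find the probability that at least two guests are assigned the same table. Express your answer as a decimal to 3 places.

0.821

It's easier to compute the probability that all 37 are distinct.
P(all distinct) = 400/400 · 399/400 · ··· · 364/400 ≈ 0.179.
So the probability of at least one match is 1 − 0.179 = 0.821.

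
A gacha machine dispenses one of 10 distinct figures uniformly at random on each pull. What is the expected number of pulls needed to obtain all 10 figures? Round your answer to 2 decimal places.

29.29

After i distinct types are collected, each trial gives a new one with probability (10−i)/10, so the expected wait for the next new type is 10/(10−i).
E = 10/10 + 10/9 + 10/8 + 10/7 + 10/6 + 10/5 + 10/4 + 10/3 + 10/2 + 10/1 = 7381/252 ≈ 29.29.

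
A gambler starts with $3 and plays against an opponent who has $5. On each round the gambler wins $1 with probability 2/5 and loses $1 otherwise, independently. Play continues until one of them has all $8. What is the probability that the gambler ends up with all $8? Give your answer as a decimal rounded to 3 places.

Let r = q/p = (3/5)/(2/5) = 3/2. The recurrence P(i) = p·P(i+1) + q·P(i−1) with P(0)=0, P(8)=1 gives P(i) = (1 − r^i)/(1 − r^8).
P(3) = (1 − (3/2)^3) / (1 − (3/2)^8) = 608/6305 ≈ 0.096.

0.096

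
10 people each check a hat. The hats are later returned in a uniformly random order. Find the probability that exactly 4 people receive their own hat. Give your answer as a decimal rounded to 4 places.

0.0153

Choose which 4 of the 10 are fixed: C(10,4) = 210 ways.
The remaining 6 must have no fixed point: D(6) = 265.
P = 210·265/3628800 = 53/3456 ≈ 0.0153.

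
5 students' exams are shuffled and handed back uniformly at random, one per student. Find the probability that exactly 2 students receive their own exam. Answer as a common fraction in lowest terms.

Choose which 2 of the 5 are fixed: C(5,2) = 10 ways.
The remaining 3 must have no fixed point: D(3) = 2.
P = 10·2/120 = 1/6.

1/6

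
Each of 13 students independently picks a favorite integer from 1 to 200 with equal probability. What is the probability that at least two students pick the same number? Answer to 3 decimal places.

It's easier to compute the probability that all 13 are distinct.
P(all distinct) = 200/200 · 199/200 · ··· · 188/200 ≈ 0.671.
So the probability of at least one match is 1 − 0.671 = 0.329.

0.329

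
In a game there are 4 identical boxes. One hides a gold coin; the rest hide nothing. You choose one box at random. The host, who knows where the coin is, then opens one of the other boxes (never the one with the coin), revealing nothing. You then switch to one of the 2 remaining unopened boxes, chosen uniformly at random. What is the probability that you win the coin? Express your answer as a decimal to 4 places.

0.3750

Your original box holds the coin with probability 1/4, so the other 3 collectively hold it with probability 3/4.
The host can always find an empty box to open, so this doesn't change that 3/4; it is now spread over the 2 remaining unopened boxes.
P(win by switching) = (3/4) · (1/2) = 3/8 ≈ 0.3750.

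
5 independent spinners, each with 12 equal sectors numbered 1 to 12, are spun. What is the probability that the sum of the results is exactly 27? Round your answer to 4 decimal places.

There are 12^5 = 248832 equally likely outcomes.
The number of ordered 5-tuples from {1,…,12} summing to 27 is 9945.
P(sum = 27) = 9945/248832 = 1105/27648 ≈ 0.0400.

0.0400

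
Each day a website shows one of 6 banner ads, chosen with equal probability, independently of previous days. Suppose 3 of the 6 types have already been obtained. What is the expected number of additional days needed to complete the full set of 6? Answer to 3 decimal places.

11.000

Starting from 3 distinct types, each trial gives a new one with probability (6−i)/6 when i types are held, so the wait for the next new type is 6/(6−i).
E = 6/3 + 6/2 + 6/1 = 11 ≈ 11.000.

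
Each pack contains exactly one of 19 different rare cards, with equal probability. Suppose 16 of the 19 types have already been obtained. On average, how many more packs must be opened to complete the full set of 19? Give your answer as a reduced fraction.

Starting from 16 distinct types, each trial gives a new one with probability (19−i)/19 when i types are held, so the wait for the next new type is 19/(19−i).
E = 19/3 + 19/2 + 19/1 = 209/6.

209/6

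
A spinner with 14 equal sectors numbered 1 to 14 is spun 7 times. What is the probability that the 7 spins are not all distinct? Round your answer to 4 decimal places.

0.8359

P(all 7 different) = 14/14 · 13/14 · ··· · 8/14 ≈ 0.1641.
P(at least two equal) = 1 − 0.1641 = 0.8359.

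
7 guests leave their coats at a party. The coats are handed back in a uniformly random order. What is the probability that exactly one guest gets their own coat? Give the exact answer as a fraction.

Choose which one is fixed: C(7,1) = 7 ways.
The remaining 6 must have no fixed point: D(6) = 265.
P = 7·265/5040 = 53/144.

53/144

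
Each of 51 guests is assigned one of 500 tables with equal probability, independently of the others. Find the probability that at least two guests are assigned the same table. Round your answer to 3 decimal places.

0.929

It's easier to compute the probability that all 51 are distinct.
P(all distinct) = 500/500 · 499/500 · ··· · 450/500 ≈ 0.071.
So the probability of at least one match is 1 − 0.071 = 0.929.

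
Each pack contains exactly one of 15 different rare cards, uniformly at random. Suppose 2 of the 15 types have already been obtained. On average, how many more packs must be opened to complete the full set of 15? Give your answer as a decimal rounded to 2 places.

47.70

Starting from 2 distinct types, each trial gives a new one with probability (15−i)/15 when i types are held, so the wait for the next new type is 15/(15−i).
E = 15/13 + 15/12 + 15/11 + 15/10 + 15/9 + 15/8 + 15/7 + 15/6 + 15/5 + 15/4 + 15/3 + 15/2 + 15/1 = 1145993/24024 ≈ 47.70.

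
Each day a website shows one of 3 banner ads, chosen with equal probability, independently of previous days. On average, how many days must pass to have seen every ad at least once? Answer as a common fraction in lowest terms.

11/2

After i distinct types are collected, each trial gives a new one with probability (3−i)/3, so the expected wait for the next new type is 3/(3−i).
E = 3/3 + 3/2 + 3/1 = 11/2.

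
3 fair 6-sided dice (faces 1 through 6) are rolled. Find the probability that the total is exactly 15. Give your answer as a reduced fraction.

There are 6^3 = 216 equally likely outcomes.
The number of ordered 3-tuples from {1,…,6} summing to 15 is 10.
P(sum = 15) = 10/216 = 5/108.

5/108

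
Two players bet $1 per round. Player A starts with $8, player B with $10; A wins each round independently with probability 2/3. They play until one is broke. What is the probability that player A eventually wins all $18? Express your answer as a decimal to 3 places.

0.996

Let r = q/p = (1/3)/(2/3) = 1/2. The recurrence P(i) = p·P(i+1) + q·P(i−1) with P(0)=0, P(18)=1 gives P(i) = (1 − r^i)/(1 − r^18).
P(8) = (1 − (1/2)^8) / (1 − (1/2)^18) = 87040/87381 ≈ 0.996.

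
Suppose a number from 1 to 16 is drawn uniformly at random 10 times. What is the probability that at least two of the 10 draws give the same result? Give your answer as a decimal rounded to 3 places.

P(all 10 different) = 16/16 · 15/16 · ··· · 7/16 ≈ 0.026.
P(at least two equal) = 1 − 0.026 = 0.974.

0.974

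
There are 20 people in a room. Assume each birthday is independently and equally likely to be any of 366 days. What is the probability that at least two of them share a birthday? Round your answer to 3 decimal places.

It's easier to compute the probability that all 20 are distinct.
P(all distinct) = 366/366 · 365/366 · ··· · 347/366 ≈ 0.589.
So the probability of at least one match is 1 − 0.589 = 0.411.

0.411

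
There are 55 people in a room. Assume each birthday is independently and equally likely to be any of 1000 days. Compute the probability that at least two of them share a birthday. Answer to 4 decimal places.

0.7797

It's easier to compute the probability that all 55 are distinct.
P(all distinct) = 1000/1000 · 999/1000 · ··· · 946/1000 ≈ 0.2203.
So the probability of at least one match is 1 − 0.2203 = 0.7797.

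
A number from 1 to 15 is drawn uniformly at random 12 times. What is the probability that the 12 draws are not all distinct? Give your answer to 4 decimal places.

P(all 12 different) = 15/15 · 14/15 · ··· · 4/15 ≈ 0.0017.
P(at least two equal) = 1 − 0.0017 = 0.9983.

0.9983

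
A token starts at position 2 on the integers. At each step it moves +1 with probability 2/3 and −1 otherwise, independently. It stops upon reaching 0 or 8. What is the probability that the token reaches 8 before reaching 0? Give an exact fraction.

Let r = q/p = (1/3)/(2/3) = 1/2. The recurrence P(i) = p·P(i+1) + q·P(i−1) with P(0)=0, P(8)=1 gives P(i) = (1 − r^i)/(1 − r^8).
P(2) = (1 − (1/2)^2) / (1 − (1/2)^8) = 64/85.

64/85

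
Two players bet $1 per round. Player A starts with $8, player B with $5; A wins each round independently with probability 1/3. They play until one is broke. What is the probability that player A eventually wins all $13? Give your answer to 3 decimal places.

0.031

Let r = q/p = (2/3)/(1/3) = 2. The recurrence P(i) = p·P(i+1) + q·P(i−1) with P(0)=0, P(13)=1 gives P(i) = (1 − r^i)/(1 − r^13).
P(8) = (1 − (2)^8) / (1 − (2)^13) = 255/8191 ≈ 0.031.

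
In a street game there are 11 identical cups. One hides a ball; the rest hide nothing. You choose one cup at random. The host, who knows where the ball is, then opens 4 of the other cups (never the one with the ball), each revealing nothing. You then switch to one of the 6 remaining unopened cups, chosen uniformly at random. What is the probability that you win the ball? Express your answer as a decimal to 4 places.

0.1515

Your original cup holds the ball with probability 1/11, so the other 10 collectively hold it with probability 10/11.
The host can always find 4 empty cups to open, so the reveals don't change that 10/11; it is now spread over the 6 remaining unopened cups.
P(win by switching) = (10/11) · (1/6) = 5/33 ≈ 0.1515.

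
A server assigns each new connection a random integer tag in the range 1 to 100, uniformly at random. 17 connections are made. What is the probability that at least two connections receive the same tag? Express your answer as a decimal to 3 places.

0.763

It's easier to compute the probability that all 17 are distinct.
P(all distinct) = 100/100 · 99/100 · ··· · 84/100 ≈ 0.237.
So the probability of at least one match is 1 − 0.237 = 0.763.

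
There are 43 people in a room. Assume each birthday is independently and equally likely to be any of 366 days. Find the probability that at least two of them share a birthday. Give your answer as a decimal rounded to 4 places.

0.9234

It's easier to compute the probability that all 43 are distinct.
P(all distinct) = 366/366 · 365/366 · ··· · 324/366 ≈ 0.0766.
So the probability of at least one match is 1 − 0.0766 = 0.9234.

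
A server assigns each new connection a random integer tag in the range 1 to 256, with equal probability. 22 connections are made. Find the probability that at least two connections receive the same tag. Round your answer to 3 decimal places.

It's easier to compute the probability that all 22 are distinct.
P(all distinct) = 256/256 · 255/256 · ··· · 235/256 ≈ 0.395.
So the probability of at least one match is 1 − 0.395 = 0.605.

0.605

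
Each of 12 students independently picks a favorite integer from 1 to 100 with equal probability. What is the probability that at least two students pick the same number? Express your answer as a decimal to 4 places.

It's easier to compute the probability that all 12 are distinct.
P(all distinct) = 100/100 · 99/100 · ··· · 89/100 ≈ 0.5032.
So the probability of at least one match is 1 − 0.5032 = 0.4968.

0.4968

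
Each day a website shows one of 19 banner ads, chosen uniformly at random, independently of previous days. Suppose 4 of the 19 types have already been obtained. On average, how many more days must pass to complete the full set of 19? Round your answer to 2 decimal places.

Starting from 4 distinct types, each trial gives a new one with probability (19−i)/19 when i types are held, so the wait for the next new type is 19/(19−i).
E = 19/15 + 19/14 + 19/13 + 19/12 + 19/11 + 19/10 + 19/9 + 19/8 + 19/7 + 19/6 + 19/5 + 19/4 + 19/3 + 19/2 + 19/1 = 22719383/360360 ≈ 63.05.

63.05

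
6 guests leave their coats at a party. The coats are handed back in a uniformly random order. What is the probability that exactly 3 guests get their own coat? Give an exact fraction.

1/18

Choose which 3 of the 6 are fixed: C(6,3) = 20 ways.
The remaining 3 must have no fixed point: D(3) = 2.
P = 20·2/720 = 1/18.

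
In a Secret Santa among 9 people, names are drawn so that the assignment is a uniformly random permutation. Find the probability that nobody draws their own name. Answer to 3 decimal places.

This is the derangement probability: permutations of 9 with no fixed point.
D(9) = 9! · (1 − 1/1! + 1/2! − ··· + (−1)^9/9!) = 133496.
P = 133496/362880 = 16687/45360 ≈ 0.368.

0.368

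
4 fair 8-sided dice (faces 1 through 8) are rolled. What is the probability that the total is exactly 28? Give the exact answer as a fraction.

There are 8^4 = 4096 equally likely outcomes.
The number of ordered 4-tuples from {1,…,8} summing to 28 is 35.
P(sum = 28) = 35/4096.

35/4096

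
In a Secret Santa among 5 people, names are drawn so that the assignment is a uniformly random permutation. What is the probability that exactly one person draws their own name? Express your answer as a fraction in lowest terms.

Choose which one is fixed: C(5,1) = 5 ways.
The remaining 4 must have no fixed point: D(4) = 9.
P = 5·9/120 = 3/8.

3/8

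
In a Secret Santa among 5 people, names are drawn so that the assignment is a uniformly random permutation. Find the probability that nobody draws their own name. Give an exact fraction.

This is the derangement probability: permutations of 5 with no fixed point.
D(5) = 5! · (1 − 1/1! + 1/2! − ··· + (−1)^5/5!) = 44.
P = 44/120 = 11/30.

11/30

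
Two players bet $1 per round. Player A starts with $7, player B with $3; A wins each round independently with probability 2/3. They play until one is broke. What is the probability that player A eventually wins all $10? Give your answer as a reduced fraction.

1016/1023

Let r = q/p = (1/3)/(2/3) = 1/2. The recurrence P(i) = p·P(i+1) + q·P(i−1) with P(0)=0, P(10)=1 gives P(i) = (1 − r^i)/(1 − r^10).
P(7) = (1 − (1/2)^7) / (1 − (1/2)^10) = 1016/1023.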